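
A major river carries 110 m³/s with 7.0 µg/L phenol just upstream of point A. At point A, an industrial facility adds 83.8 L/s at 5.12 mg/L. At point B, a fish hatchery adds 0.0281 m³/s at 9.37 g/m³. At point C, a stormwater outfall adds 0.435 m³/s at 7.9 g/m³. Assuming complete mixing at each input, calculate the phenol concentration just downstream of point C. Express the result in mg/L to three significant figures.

7.0 µg/L = 0.007 mg/L.
83.8 L/s = 0.0838 m³/s.
After input A: C = (110·0.007 + 0.0838·5.12) / 110.1 = 0.01089 mg/L.
After input B: C = (110.1·0.01089 + 0.0281·9.37) / 110.1 = 0.01328 mg/L.
After input C: C = (110.1·0.01328 + 0.435·7.9) / 110.5 = 0.04431 mg/L.

0.0443 mg/L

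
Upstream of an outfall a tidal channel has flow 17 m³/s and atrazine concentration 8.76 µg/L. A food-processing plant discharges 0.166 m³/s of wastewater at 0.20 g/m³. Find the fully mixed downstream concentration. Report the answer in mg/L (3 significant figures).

0.0106 mg/L

8.76 µg/L = 0.00876 mg/L.
Flow-weighted mixing gives C = (0.166·0.2 + 17·0.00876) / (0.166 + 17) = 0.1821/17.17 = 0.01061 mg/L.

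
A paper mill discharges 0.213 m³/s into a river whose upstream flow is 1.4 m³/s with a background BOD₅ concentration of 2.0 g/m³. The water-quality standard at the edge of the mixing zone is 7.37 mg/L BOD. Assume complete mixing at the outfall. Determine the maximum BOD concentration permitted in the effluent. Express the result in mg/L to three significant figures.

Mass balance: 7.37·1.613 = 0.213·Cₑ + 1.4·2.
Cₑ = (11.89 − 2.8) / 0.213 = 42.67 mg/L.

42.7 mg/L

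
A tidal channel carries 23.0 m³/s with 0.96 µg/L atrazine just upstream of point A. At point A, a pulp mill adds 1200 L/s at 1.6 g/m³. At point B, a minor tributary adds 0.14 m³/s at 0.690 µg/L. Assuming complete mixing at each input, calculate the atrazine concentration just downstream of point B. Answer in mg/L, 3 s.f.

0.96 µg/L = 0.00096 mg/L.
1200 L/s = 1.2 m³/s.
After input A: C = (23·0.00096 + 1.2·1.6) / 24.2 = 0.08025 mg/L.
0.690 µg/L = 0.00069 mg/L.
After input B: C = (24.2·0.08025 + 0.14·0.00069) / 24.34 = 0.07979 mg/L.

0.0798 mg/L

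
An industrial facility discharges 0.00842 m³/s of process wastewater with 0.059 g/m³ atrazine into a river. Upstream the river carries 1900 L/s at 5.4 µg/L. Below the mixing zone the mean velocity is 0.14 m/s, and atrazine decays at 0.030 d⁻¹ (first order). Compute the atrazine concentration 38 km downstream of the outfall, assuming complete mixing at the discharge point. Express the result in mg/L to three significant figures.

1900 L/s = 1.9 m³/s.
5.4 µg/L = 0.0054 mg/L.
After complete mixing, C₀ = (0.00842·0.059 + 1.9·0.0054) / 1.908 = 0.005636 mg/L.
Travel time t = 3.8e+04 m / 0.14 m/s = 2.714e+05 s = 3.142 d.
C = 0.005636·exp(−0.030·3.142) = 0.005636·0.9101 = 0.00513 mg/L.

0.00513 mg/L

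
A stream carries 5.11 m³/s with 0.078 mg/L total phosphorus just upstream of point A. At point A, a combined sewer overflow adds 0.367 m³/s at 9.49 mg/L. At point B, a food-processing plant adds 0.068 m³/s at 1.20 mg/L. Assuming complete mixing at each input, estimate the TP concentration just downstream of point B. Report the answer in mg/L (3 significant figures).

0.715 mg/L

After input A: C = (5.11·0.078 + 0.367·9.49) / 5.477 = 0.7087 mg/L.
After input B: C = (5.477·0.7087 + 0.068·1.2) / 5.545 = 0.7147 mg/L.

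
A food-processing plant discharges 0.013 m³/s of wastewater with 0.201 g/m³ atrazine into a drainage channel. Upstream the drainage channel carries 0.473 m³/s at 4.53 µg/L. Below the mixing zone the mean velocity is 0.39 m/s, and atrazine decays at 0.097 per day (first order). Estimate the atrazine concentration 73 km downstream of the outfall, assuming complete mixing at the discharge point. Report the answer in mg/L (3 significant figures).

4.53 µg/L = 0.00453 mg/L.
After complete mixing, C₀ = (0.013·0.201 + 0.473·0.00453) / 0.486 = 0.009785 mg/L.
Travel time t = 7.3e+04 m / 0.39 m/s = 1.872e+05 s = 2.166 d.
C = 0.009785·exp(−0.097·2.166) = 0.009785·0.8105 = 0.007931 mg/L.

0.00793 mg/L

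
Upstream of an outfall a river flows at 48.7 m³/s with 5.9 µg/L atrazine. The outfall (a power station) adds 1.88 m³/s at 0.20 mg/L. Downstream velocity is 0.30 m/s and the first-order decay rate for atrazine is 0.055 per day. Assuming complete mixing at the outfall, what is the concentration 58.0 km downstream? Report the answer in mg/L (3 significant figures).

0.0116 mg/L

5.9 µg/L = 0.0059 mg/L.
After complete mixing, C₀ = (1.88·0.2 + 48.7·0.0059) / 50.58 = 0.01311 mg/L.
Travel time t = 5.8e+04 m / 0.30 m/s = 1.933e+05 s = 2.238 d.
C = 0.01311·exp(−0.055·2.238) = 0.01311·0.8842 = 0.0116 mg/L.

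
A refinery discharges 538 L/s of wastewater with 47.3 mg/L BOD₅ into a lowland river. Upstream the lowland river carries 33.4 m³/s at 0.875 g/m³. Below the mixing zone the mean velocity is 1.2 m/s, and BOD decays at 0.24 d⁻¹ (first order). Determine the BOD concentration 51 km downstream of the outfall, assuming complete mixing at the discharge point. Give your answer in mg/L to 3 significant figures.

1.43 mg/L

538 L/s = 0.538 m³/s.
After complete mixing, C₀ = (0.538·47.3 + 33.4·0.875) / 33.94 = 1.611 mg/L.
Travel time t = 5.1e+04 m / 1.2 m/s = 4.25e+04 s = 0.4919 d.
C = 1.611·exp(−0.24·0.4919) = 1.611·0.8886 = 1.432 mg/L.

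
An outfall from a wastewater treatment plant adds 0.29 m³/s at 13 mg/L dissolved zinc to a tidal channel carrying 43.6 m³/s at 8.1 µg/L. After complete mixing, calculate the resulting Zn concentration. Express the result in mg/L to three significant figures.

8.1 µg/L = 0.0081 mg/L.
Flow-weighted mixing gives C = (0.29·13 + 43.6·0.0081) / (0.29 + 43.6) = 4.123/43.89 = 0.09394 mg/L.

0.0939 mg/L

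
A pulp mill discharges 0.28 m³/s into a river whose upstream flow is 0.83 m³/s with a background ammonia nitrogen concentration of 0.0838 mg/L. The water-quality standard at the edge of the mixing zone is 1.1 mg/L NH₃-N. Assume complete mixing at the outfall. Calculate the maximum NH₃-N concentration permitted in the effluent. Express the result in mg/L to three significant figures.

Mass balance: 1.1·1.11 = 0.28·Cₑ + 0.83·0.0838.
Cₑ = (1.221 − 0.06955) / 0.28 = 4.112 mg/L.

4.11 mg/L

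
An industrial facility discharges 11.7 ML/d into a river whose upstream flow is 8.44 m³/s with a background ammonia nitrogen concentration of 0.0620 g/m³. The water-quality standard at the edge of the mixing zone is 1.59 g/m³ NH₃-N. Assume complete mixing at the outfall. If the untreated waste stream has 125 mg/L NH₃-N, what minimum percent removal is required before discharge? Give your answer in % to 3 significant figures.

11.7 ML/d = 0.1354 m³/s.
Mass balance: 1.59·8.575 = 0.1354·Cₑ + 8.44·0.062.
Cₑ = (13.63 − 0.5233) / 0.1354 = 96.82 mg/L.
Required removal = 1 − 96.82/125 = 22.54 %.

22.5 %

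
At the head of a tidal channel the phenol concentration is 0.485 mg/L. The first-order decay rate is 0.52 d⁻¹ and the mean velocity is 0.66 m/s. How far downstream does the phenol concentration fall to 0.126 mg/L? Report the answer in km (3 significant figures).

From C = C₀·e^(−kt), t = ln(C₀/C)/k = ln(0.485/0.126)/0.52 = 1.348/0.52 = 2.592 d.
Distance = v·t = 0.66 m/s × 2.24e+05 s = 1.478e+05 m = 147.8 km.

148 km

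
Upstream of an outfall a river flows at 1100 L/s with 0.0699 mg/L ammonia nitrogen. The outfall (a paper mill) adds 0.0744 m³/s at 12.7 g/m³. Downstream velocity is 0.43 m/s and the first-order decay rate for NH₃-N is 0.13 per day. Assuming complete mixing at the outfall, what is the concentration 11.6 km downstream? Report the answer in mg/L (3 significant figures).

0.835 mg/L

1100 L/s = 1.1 m³/s.
After complete mixing, C₀ = (0.0744·12.7 + 1.1·0.0699) / 1.174 = 0.87 mg/L.
Travel time t = 1.16e+04 m / 0.43 m/s = 2.698e+04 s = 0.3122 d.
C = 0.87·exp(−0.13·0.3122) = 0.87·0.9602 = 0.8354 mg/L.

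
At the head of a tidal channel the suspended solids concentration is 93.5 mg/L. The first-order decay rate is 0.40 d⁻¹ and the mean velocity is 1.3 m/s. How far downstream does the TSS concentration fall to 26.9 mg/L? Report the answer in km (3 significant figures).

350 km

From C = C₀·e^(−kt), t = ln(C₀/C)/k = ln(93.5/26.9)/0.40 = 1.246/0.40 = 3.115 d.
Distance = v·t = 1.3 m/s × 2.691e+05 s = 3.498e+05 m = 349.8 km.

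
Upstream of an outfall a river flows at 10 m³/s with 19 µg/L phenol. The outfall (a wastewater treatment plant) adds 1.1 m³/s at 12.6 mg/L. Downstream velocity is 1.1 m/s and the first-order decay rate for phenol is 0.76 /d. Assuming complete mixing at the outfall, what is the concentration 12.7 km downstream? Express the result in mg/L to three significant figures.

19 µg/L = 0.019 mg/L.
After complete mixing, C₀ = (1.1·12.6 + 10·0.019) / 11.1 = 1.266 mg/L.
Travel time t = 1.27e+04 m / 1.1 m/s = 1.155e+04 s = 0.1336 d.
C = 1.266·exp(−0.76·0.1336) = 1.266·0.9034 = 1.144 mg/L.

1.14 mg/L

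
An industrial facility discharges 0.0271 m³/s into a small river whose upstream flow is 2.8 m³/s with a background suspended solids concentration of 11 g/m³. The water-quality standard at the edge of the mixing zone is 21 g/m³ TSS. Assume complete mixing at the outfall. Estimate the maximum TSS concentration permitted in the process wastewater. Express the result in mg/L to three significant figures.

1050 mg/L

Mass balance: 21·2.827 = 0.0271·Cₑ + 2.8·11.
Cₑ = (59.37 − 30.8) / 0.0271 = 1054 mg/L.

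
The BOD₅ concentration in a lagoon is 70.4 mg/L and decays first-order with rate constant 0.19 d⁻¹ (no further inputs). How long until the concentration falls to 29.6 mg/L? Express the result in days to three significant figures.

4.56 d

t = ln(C₀/C)/k = ln(70.4/29.6)/0.19 = 0.8664/0.19 = 4.56 d.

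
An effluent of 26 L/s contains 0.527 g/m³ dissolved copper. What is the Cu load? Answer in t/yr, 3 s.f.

26 L/s = 0.026 m³/s.
Mass flux = Q·C = 0.026 m³/s × 0.527 g/m³ = 0.0137 g/s.
= 0.0137 g/s × 31.56 = 0.4324 t/yr.

0.432 t/yr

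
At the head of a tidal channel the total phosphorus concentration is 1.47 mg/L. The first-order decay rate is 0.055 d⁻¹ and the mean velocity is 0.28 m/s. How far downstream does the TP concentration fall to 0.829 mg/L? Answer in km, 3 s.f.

252 km

From C = C₀·e^(−kt), t = ln(C₀/C)/k = ln(1.47/0.829)/0.055 = 0.5728/0.055 = 10.41 d.
Distance = v·t = 0.28 m/s × 8.998e+05 s = 2.519e+05 m = 251.9 km.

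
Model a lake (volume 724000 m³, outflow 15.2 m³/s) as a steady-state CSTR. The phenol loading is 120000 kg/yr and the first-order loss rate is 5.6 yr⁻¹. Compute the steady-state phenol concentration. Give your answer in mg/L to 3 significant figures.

Outflow Q = 15.2 m³/s × 3.156e+07 s/yr = 4.797e+08 m³/yr.
Steady-state CSTR mass balance: W = Q·C + k·V·C, so C = W/(Q + kV).
Q + kV = 4.797e+08 + 5.6·724000 = 4.837e+08 m³/yr.
C = 120000/4.837e+08 = 0.0002481 kg/m³ = 0.2481 mg/L.

0.248 mg/L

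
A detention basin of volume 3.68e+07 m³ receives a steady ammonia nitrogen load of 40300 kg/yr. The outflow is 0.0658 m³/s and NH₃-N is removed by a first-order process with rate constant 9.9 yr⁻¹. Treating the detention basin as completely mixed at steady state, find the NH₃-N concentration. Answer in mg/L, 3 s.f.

Outflow Q = 0.0658 m³/s × 3.156e+07 s/yr = 2.076e+06 m³/yr.
Steady-state CSTR mass balance: W = Q·C + k·V·C, so C = W/(Q + kV).
Q + kV = 2.076e+06 + 9.9·3.68e+07 = 3.664e+08 m³/yr.
C = 40300/3.664e+08 = 0.00011 kg/m³ = 0.11 mg/L.

0.110 mg/L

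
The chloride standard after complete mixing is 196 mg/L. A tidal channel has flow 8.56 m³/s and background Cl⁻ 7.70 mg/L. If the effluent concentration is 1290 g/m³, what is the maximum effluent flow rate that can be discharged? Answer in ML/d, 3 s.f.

127 ML/d

Mass balance at complete mixing: C_std·(Q_w + Q_r) = Q_w·C_e + Q_r·C_b.
Rearranging, Q_w = Q_r·(C_std − C_b)/(C_e − C_std) = 8.56·(196 − 7.7) / (1290 − 196) = 1.473 m³/s.
= 127.3 ML/d.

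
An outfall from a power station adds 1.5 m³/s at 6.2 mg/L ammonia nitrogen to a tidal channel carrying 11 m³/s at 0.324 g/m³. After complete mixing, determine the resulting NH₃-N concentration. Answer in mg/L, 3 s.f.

1.03 mg/L

Conservation of mass across the mixing zone: C = (1.5·6.2 + 11·0.324) / (1.5 + 11) = 12.86/12.5 = 1.029 mg/L.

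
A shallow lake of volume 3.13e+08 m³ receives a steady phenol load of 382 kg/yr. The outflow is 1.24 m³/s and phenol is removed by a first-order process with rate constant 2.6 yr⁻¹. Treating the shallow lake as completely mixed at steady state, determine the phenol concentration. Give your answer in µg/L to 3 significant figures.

0.448 µg/L

Outflow Q = 1.24 m³/s × 3.156e+07 s/yr = 3.913e+07 m³/yr.
Steady-state CSTR mass balance: W = Q·C + k·V·C, so C = W/(Q + kV).
Q + kV = 3.913e+07 + 2.6·3.13e+08 = 8.529e+08 m³/yr.
C = 382/8.529e+08 = 4.479e-07 kg/m³ = 0.0004479 mg/L = 0.4479 µg/L.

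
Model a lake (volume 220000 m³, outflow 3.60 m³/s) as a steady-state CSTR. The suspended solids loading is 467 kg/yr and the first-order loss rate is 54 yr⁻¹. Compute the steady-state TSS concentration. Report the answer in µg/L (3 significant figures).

Outflow Q = 3.60 m³/s × 3.156e+07 s/yr = 1.136e+08 m³/yr.
Steady-state CSTR mass balance: W = Q·C + k·V·C, so C = W/(Q + kV).
Q + kV = 1.136e+08 + 54·220000 = 1.255e+08 m³/yr.
C = 467/1.255e+08 = 3.721e-06 kg/m³ = 0.003721 mg/L = 3.721 µg/L.

3.72 µg/L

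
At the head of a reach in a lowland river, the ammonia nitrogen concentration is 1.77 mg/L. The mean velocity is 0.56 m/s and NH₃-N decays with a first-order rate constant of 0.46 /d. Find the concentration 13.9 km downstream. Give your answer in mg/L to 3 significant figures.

Travel time t = 13.9 km / 0.56 m/s = 1.39e+04/0.56 = 2.482e+04 s = 0.2873 d.
First-order decay: C = 1.77·exp(−0.46·0.2873) = 1.77·0.8762 = 1.551 mg/L.

1.55 mg/L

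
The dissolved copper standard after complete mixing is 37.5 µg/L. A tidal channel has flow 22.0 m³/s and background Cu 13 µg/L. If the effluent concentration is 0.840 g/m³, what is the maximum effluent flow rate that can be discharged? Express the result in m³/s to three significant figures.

0.672 m³/s

13 µg/L = 0.013 mg/L.
37.5 µg/L = 0.0375 mg/L.
Mass balance at complete mixing: C_std·(Q_w + Q_r) = Q_w·C_e + Q_r·C_b.
Rearranging, Q_w = Q_r·(C_std − C_b)/(C_e − C_std) = 22.0·(0.0375 − 0.013) / (0.84 − 0.0375) = 0.6717 m³/s.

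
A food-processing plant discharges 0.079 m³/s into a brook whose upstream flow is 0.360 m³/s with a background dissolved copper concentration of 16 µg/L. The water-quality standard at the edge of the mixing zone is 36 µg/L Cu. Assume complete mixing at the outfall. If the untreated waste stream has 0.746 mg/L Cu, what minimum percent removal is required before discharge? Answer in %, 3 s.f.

16 µg/L = 0.016 mg/L.
36 µg/L = 0.036 mg/L.
Mass balance: 0.036·0.439 = 0.079·Cₑ + 0.36·0.016.
Cₑ = (0.0158 − 0.00576) / 0.079 = 0.1271 mg/L.
Required removal = 1 − 0.1271/0.746 = 82.96 %.

83.0 %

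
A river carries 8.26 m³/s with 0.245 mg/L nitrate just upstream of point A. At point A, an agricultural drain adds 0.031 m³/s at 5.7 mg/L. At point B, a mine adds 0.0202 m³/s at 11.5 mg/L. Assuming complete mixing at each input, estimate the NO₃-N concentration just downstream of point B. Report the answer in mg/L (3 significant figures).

0.293 mg/L

After input A: C = (8.26·0.245 + 0.031·5.7) / 8.291 = 0.2654 mg/L.
After input B: C = (8.291·0.2654 + 0.0202·11.5) / 8.311 = 0.2927 mg/L.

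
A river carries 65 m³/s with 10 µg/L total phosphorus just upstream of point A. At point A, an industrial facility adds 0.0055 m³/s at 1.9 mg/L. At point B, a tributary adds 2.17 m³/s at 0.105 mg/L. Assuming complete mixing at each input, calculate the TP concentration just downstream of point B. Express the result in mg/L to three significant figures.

10 µg/L = 0.01 mg/L.
After input A: C = (65·0.01 + 0.0055·1.9) / 65.01 = 0.01016 mg/L.
After input B: C = (65.01·0.01016 + 2.17·0.105) / 67.18 = 0.01322 mg/L.

0.0132 mg/L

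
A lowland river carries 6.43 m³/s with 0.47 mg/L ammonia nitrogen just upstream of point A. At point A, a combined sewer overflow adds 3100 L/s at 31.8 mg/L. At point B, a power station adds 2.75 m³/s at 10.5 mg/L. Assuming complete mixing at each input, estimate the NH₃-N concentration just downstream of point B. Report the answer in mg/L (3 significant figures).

10.6 mg/L

3100 L/s = 3.1 m³/s.
After input A: C = (6.43·0.47 + 3.1·31.8) / 9.53 = 10.66 mg/L.
After input B: C = (9.53·10.66 + 2.75·10.5) / 12.28 = 10.63 mg/L.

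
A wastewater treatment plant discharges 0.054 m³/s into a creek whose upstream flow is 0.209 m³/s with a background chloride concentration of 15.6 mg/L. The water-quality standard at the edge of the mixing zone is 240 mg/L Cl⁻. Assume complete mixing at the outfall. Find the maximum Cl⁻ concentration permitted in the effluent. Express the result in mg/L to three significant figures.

Mass balance: 240·0.263 = 0.054·Cₑ + 0.209·15.6.
Cₑ = (63.12 − 3.26) / 0.054 = 1109 mg/L.

1110 mg/L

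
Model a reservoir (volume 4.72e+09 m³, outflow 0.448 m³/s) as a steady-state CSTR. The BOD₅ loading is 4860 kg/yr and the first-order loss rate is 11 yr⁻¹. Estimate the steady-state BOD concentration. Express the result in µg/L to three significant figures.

0.0936 µg/L

Outflow Q = 0.448 m³/s × 3.156e+07 s/yr = 1.414e+07 m³/yr.
Steady-state CSTR mass balance: W = Q·C + k·V·C, so C = W/(Q + kV).
Q + kV = 1.414e+07 + 11·4.72e+09 = 5.193e+10 m³/yr.
C = 4860/5.193e+10 = 9.358e-08 kg/m³ = 9.358e-05 mg/L = 0.09358 µg/L.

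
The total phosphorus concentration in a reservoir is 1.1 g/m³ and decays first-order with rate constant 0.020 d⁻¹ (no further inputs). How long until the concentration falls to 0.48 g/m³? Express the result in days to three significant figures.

41.5 d

t = ln(C₀/C)/k = ln(1.1/0.48)/0.020 = 0.8293/0.020 = 41.46 d.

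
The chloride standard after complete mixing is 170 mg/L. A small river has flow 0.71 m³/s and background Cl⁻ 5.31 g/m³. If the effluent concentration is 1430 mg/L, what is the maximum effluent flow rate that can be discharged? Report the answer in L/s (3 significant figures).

Mass balance at complete mixing: C_std·(Q_w + Q_r) = Q_w·C_e + Q_r·C_b.
Rearranging, Q_w = Q_r·(C_std − C_b)/(C_e − C_std) = 0.71·(170 − 5.31) / (1430 − 170) = 0.0928 m³/s.
= 92.8 L/s.

92.8 L/s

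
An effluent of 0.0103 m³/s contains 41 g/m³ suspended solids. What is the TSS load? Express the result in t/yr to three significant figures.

13.3 t/yr

Mass flux = Q·C = 0.0103 m³/s × 41 g/m³ = 0.4223 g/s.
= 0.4223 g/s × 31.56 = 13.33 t/yr.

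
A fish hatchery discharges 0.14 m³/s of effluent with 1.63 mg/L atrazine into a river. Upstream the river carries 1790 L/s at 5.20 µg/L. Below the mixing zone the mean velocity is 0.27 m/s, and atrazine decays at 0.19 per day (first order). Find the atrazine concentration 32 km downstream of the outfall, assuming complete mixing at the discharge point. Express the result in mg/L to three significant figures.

0.0948 mg/L

1790 L/s = 1.79 m³/s.
5.20 µg/L = 0.0052 mg/L.
After complete mixing, C₀ = (0.14·1.63 + 1.79·0.0052) / 1.93 = 0.1231 mg/L.
Travel time t = 3.2e+04 m / 0.27 m/s = 1.185e+05 s = 1.372 d.
C = 0.1231·exp(−0.19·1.372) = 0.1231·0.7706 = 0.09483 mg/L.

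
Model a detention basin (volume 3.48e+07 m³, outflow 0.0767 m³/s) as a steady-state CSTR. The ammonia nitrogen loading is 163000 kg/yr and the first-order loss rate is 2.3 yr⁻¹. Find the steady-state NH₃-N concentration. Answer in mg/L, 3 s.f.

1.98 mg/L

Outflow Q = 0.0767 m³/s × 3.156e+07 s/yr = 2.42e+06 m³/yr.
Steady-state CSTR mass balance: W = Q·C + k·V·C, so C = W/(Q + kV).
Q + kV = 2.42e+06 + 2.3·3.48e+07 = 8.246e+07 m³/yr.
C = 163000/8.246e+07 = 0.001977 kg/m³ = 1.977 mg/L.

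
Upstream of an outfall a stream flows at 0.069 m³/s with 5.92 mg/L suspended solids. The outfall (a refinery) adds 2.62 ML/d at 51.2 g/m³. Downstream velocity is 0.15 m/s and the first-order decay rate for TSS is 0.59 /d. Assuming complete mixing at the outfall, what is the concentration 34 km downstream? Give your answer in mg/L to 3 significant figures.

2.62 ML/d = 0.03032 m³/s.
After complete mixing, C₀ = (0.03032·51.2 + 0.069·5.92) / 0.09932 = 19.74 mg/L.
Travel time t = 3.4e+04 m / 0.15 m/s = 2.267e+05 s = 2.623 d.
C = 19.74·exp(−0.59·2.623) = 19.74·0.2127 = 4.2 mg/L.

4.20 mg/L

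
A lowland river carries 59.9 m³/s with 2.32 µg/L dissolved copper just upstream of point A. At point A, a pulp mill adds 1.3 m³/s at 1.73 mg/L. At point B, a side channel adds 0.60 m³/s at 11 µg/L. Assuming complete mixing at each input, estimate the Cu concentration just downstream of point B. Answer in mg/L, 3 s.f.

0.0387 mg/L

2.32 µg/L = 0.00232 mg/L.
After input A: C = (59.9·0.00232 + 1.3·1.73) / 61.2 = 0.03902 mg/L.
11 µg/L = 0.011 mg/L.
After input B: C = (61.2·0.03902 + 0.6·0.011) / 61.8 = 0.03875 mg/L.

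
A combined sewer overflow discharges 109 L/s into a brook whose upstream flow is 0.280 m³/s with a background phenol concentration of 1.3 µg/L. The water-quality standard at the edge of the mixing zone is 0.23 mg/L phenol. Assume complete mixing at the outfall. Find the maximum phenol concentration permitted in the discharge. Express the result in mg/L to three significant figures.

109 L/s = 0.109 m³/s.
1.3 µg/L = 0.0013 mg/L.
Mass balance: 0.23·0.389 = 0.109·Cₑ + 0.28·0.0013.
Cₑ = (0.08947 − 0.000364) / 0.109 = 0.8175 mg/L.

0.817 mg/L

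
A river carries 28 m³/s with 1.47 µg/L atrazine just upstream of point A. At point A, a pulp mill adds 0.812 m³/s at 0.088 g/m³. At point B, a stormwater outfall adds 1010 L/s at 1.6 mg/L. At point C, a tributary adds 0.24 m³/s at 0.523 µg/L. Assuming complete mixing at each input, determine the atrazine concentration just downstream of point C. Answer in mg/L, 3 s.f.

1.47 µg/L = 0.00147 mg/L.
After input A: C = (28·0.00147 + 0.812·0.088) / 28.81 = 0.003909 mg/L.
1010 L/s = 1.01 m³/s.
After input B: C = (28.81·0.003909 + 1.01·1.6) / 29.82 = 0.05796 mg/L.
0.523 µg/L = 0.000523 mg/L.
After input C: C = (29.82·0.05796 + 0.24·0.000523) / 30.06 = 0.05751 mg/L.

0.0575 mg/L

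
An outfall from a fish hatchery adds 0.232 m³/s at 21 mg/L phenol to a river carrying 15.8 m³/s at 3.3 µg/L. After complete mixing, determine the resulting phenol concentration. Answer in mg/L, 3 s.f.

3.3 µg/L = 0.0033 mg/L.
Flow-weighted mixing gives C = (0.232·21 + 15.8·0.0033) / (0.232 + 15.8) = 4.924/16.03 = 0.3071 mg/L.

0.307 mg/L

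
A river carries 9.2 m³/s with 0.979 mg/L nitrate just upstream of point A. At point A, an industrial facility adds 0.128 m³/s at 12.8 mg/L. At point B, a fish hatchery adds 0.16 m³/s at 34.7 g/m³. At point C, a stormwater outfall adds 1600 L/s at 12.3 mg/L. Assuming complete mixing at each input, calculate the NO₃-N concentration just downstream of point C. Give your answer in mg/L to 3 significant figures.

3.24 mg/L

After input A: C = (9.2·0.979 + 0.128·12.8) / 9.328 = 1.141 mg/L.
After input B: C = (9.328·1.141 + 0.16·34.7) / 9.488 = 1.707 mg/L.
1600 L/s = 1.6 m³/s.
After input C: C = (9.488·1.707 + 1.6·12.3) / 11.09 = 3.236 mg/L.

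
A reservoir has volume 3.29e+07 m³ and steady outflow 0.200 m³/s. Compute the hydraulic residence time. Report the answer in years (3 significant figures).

Q = 0.200 m³/s × 3.156e+07 s/yr = 6.312e+06 m³/yr.
Hydraulic residence time τ = V/Q = 3.29e+07/6.312e+06 = 5.213 yr.

5.21 yr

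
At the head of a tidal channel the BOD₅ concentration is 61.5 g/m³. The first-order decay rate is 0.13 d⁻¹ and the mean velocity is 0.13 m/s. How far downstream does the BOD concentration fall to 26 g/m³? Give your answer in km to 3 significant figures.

74.4 km

From C = C₀·e^(−kt), t = ln(C₀/C)/k = ln(61.5/26)/0.13 = 0.8609/0.13 = 6.623 d.
Distance = v·t = 0.13 m/s × 5.722e+05 s = 7.439e+04 m = 74.39 km.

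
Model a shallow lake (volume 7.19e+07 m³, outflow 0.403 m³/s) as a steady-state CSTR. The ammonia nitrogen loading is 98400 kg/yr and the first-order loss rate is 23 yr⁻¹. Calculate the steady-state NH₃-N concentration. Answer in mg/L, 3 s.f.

0.0590 mg/L

Outflow Q = 0.403 m³/s × 3.156e+07 s/yr = 1.272e+07 m³/yr.
Steady-state CSTR mass balance: W = Q·C + k·V·C, so C = W/(Q + kV).
Q + kV = 1.272e+07 + 23·7.19e+07 = 1.666e+09 m³/yr.
C = 98400/1.666e+09 = 5.905e-05 kg/m³ = 0.05905 mg/L.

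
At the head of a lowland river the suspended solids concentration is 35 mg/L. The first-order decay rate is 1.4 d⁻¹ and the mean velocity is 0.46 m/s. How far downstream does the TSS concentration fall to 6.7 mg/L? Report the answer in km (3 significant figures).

From C = C₀·e^(−kt), t = ln(C₀/C)/k = ln(35/6.7)/1.4 = 1.653/1.4 = 1.181 d.
Distance = v·t = 0.46 m/s × 1.02e+05 s = 4.693e+04 m = 46.93 km.

46.9 km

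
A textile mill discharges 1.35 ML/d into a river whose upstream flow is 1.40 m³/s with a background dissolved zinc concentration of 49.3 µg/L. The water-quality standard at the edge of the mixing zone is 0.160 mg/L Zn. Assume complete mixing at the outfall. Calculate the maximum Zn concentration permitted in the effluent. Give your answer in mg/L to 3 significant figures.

1.35 ML/d = 0.01562 m³/s.
49.3 µg/L = 0.0493 mg/L.
Mass balance: 0.16·1.416 = 0.01562·Cₑ + 1.4·0.0493.
Cₑ = (0.2265 − 0.06902) / 0.01562 = 10.08 mg/L.

10.1 mg/L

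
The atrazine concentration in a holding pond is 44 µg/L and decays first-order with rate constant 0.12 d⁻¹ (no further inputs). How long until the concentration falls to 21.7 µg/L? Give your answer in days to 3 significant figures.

5.89 d

t = ln(C₀/C)/k = ln(44/21.7)/0.12 = 0.7069/0.12 = 5.891 d.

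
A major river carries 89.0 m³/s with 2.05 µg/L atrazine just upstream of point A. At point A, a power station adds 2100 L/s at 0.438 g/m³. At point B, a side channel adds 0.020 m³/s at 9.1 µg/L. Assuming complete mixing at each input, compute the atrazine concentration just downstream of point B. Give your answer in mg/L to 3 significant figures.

0.0121 mg/L

2.05 µg/L = 0.00205 mg/L.
2100 L/s = 2.1 m³/s.
After input A: C = (89·0.00205 + 2.1·0.438) / 91.1 = 0.0121 mg/L.
9.1 µg/L = 0.0091 mg/L.
After input B: C = (91.1·0.0121 + 0.02·0.0091) / 91.12 = 0.0121 mg/L.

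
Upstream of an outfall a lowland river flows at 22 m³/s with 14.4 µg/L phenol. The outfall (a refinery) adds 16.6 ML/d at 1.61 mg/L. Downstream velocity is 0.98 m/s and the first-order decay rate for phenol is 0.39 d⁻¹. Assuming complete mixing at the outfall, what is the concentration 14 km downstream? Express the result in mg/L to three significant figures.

0.0265 mg/L

16.6 ML/d = 0.1921 m³/s.
14.4 µg/L = 0.0144 mg/L.
After complete mixing, C₀ = (0.1921·1.61 + 22·0.0144) / 22.19 = 0.02821 mg/L.
Travel time t = 1.4e+04 m / 0.98 m/s = 1.429e+04 s = 0.1653 d.
C = 0.02821·exp(−0.39·0.1653) = 0.02821·0.9376 = 0.02645 mg/L.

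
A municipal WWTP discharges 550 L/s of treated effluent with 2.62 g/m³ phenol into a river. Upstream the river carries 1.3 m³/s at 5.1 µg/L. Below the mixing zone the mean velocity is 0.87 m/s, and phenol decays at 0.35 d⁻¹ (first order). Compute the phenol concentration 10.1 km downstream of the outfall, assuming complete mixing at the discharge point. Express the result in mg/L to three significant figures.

550 L/s = 0.55 m³/s.
5.1 µg/L = 0.0051 mg/L.
After complete mixing, C₀ = (0.55·2.62 + 1.3·0.0051) / 1.85 = 0.7825 mg/L.
Travel time t = 1.01e+04 m / 0.87 m/s = 1.161e+04 s = 0.1344 d.
C = 0.7825·exp(−0.35·0.1344) = 0.7825·0.9541 = 0.7466 mg/L.

0.747 mg/L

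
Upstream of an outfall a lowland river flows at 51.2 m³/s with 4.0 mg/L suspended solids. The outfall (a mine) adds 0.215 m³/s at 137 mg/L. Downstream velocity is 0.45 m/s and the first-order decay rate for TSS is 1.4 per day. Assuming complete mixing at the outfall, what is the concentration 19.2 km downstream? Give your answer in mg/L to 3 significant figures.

After complete mixing, C₀ = (0.215·137 + 51.2·4) / 51.42 = 4.556 mg/L.
Travel time t = 1.92e+04 m / 0.45 m/s = 4.267e+04 s = 0.4938 d.
C = 4.556·exp(−1.4·0.4938) = 4.556·0.5009 = 2.282 mg/L.

2.28 mg/L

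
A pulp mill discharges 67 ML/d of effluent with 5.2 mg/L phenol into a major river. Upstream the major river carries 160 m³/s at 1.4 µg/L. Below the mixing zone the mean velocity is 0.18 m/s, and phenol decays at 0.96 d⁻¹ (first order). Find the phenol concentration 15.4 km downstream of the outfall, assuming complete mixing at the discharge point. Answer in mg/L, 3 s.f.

0.0102 mg/L

67 ML/d = 0.7755 m³/s.
1.4 µg/L = 0.0014 mg/L.
After complete mixing, C₀ = (0.7755·5.2 + 160·0.0014) / 160.8 = 0.02647 mg/L.
Travel time t = 1.54e+04 m / 0.18 m/s = 8.556e+04 s = 0.9902 d.
C = 0.02647·exp(−0.96·0.9902) = 0.02647·0.3865 = 0.01023 mg/L.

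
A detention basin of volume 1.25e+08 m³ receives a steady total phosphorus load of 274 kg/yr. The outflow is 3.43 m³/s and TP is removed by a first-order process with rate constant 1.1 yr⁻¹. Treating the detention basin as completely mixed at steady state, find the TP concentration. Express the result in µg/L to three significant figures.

1.11 µg/L

Outflow Q = 3.43 m³/s × 3.156e+07 s/yr = 1.082e+08 m³/yr.
Steady-state CSTR mass balance: W = Q·C + k·V·C, so C = W/(Q + kV).
Q + kV = 1.082e+08 + 1.1·1.25e+08 = 2.457e+08 m³/yr.
C = 274/2.457e+08 = 1.115e-06 kg/m³ = 0.001115 mg/L = 1.115 µg/L.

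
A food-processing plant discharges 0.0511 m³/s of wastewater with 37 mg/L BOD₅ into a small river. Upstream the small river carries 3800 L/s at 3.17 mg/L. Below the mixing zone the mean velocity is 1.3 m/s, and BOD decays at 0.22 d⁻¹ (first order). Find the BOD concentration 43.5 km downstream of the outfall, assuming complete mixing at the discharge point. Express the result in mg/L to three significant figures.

3800 L/s = 3.8 m³/s.
After complete mixing, C₀ = (0.0511·37 + 3.8·3.17) / 3.851 = 3.619 mg/L.
Travel time t = 4.35e+04 m / 1.3 m/s = 3.346e+04 s = 0.3873 d.
C = 3.619·exp(−0.22·0.3873) = 3.619·0.9183 = 3.323 mg/L.

3.32 mg/L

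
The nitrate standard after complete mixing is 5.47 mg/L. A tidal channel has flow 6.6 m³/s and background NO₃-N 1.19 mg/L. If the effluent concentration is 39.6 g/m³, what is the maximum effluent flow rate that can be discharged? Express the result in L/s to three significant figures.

Mass balance at complete mixing: C_std·(Q_w + Q_r) = Q_w·C_e + Q_r·C_b.
Rearranging, Q_w = Q_r·(C_std − C_b)/(C_e − C_std) = 6.6·(5.47 − 1.19) / (39.6 − 5.47) = 0.8277 m³/s.
= 827.7 L/s.

828 L/s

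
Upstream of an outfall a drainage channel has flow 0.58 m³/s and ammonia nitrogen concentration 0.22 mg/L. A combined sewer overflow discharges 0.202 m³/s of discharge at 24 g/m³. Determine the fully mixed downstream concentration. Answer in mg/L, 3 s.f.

Flow-weighted mixing gives C = (0.202·24 + 0.58·0.22) / (0.202 + 0.58) = 4.976/0.782 = 6.363 mg/L.

6.36 mg/L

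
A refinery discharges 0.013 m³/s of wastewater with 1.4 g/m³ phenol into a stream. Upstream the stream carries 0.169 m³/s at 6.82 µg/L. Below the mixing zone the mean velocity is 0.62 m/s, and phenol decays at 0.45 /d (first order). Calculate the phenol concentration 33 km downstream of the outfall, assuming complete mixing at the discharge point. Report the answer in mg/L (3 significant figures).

6.82 µg/L = 0.00682 mg/L.
After complete mixing, C₀ = (0.013·1.4 + 0.169·0.00682) / 0.182 = 0.1063 mg/L.
Travel time t = 3.3e+04 m / 0.62 m/s = 5.323e+04 s = 0.616 d.
C = 0.1063·exp(−0.45·0.616) = 0.1063·0.7579 = 0.08059 mg/L.

0.0806 mg/L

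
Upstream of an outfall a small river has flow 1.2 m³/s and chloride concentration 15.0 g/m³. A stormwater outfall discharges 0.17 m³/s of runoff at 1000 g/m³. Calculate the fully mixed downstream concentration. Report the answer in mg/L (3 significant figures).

137 mg/L

Conservation of mass across the mixing zone: C = (0.17·1000 + 1.2·15) / (0.17 + 1.2) = 188/1.37 = 137.2 mg/L.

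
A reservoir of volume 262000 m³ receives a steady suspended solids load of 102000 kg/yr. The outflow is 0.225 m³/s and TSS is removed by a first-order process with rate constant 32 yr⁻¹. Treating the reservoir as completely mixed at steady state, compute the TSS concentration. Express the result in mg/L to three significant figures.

6.59 mg/L

Outflow Q = 0.225 m³/s × 3.156e+07 s/yr = 7.1e+06 m³/yr.
Steady-state CSTR mass balance: W = Q·C + k·V·C, so C = W/(Q + kV).
Q + kV = 7.1e+06 + 32·262000 = 1.548e+07 m³/yr.
C = 102000/1.548e+07 = 0.006587 kg/m³ = 6.587 mg/L.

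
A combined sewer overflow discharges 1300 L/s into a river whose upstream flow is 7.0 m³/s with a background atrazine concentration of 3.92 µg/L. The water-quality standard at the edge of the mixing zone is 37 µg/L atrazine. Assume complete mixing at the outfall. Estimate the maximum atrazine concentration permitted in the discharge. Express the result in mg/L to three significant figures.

1300 L/s = 1.3 m³/s.
3.92 µg/L = 0.00392 mg/L.
37 µg/L = 0.037 mg/L.
Mass balance: 0.037·8.3 = 1.3·Cₑ + 7·0.00392.
Cₑ = (0.3071 − 0.02744) / 1.3 = 0.2151 mg/L.

0.215 mg/L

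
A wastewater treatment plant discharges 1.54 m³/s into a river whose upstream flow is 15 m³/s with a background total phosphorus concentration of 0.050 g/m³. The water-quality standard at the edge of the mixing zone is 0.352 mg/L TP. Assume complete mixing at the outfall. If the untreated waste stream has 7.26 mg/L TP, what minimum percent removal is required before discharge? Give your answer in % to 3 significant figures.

Mass balance: 0.352·16.54 = 1.54·Cₑ + 15·0.05.
Cₑ = (5.822 − 0.75) / 1.54 = 3.294 mg/L.
Required removal = 1 − 3.294/7.26 = 54.63 %.

54.6 %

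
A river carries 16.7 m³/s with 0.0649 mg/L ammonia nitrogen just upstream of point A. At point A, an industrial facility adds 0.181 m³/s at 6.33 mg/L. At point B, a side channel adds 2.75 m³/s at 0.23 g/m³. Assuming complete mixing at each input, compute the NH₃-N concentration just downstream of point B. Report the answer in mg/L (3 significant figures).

After input A: C = (16.7·0.0649 + 0.181·6.33) / 16.88 = 0.1321 mg/L.
After input B: C = (16.88·0.1321 + 2.75·0.23) / 19.63 = 0.1458 mg/L.

0.146 mg/L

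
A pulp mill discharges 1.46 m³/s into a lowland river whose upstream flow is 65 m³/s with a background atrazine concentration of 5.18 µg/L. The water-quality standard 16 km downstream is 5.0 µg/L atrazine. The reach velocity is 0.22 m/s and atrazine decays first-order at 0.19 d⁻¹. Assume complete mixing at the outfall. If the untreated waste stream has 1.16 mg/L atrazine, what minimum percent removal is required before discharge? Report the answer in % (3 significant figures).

96.9 %

5.18 µg/L = 0.00518 mg/L.
5.0 µg/L = 0.005 mg/L.
Travel time to the compliance point: t = 1.6e+04/0.22 = 7.273e+04 s = 0.8418 d; decay factor exp(−0.19·0.8418) = 0.8522.
So the concentration just after mixing may be at most 0.005/0.8522 = 0.005867 mg/L.
Mass balance: 0.005867·66.46 = 1.46·Cₑ + 65·0.00518.
Cₑ = (0.3899 − 0.3367) / 1.46 = 0.03646 mg/L.
Required removal = 1 − 0.03646/1.16 = 96.86 %.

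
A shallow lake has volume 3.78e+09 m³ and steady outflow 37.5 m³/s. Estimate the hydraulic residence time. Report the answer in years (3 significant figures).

Q = 37.5 m³/s × 3.156e+07 s/yr = 1.183e+09 m³/yr.
Hydraulic residence time τ = V/Q = 3.78e+09/1.183e+09 = 3.194 yr.

3.19 yr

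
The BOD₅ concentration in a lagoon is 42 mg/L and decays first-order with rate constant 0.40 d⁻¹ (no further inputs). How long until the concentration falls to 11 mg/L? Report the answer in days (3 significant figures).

t = ln(C₀/C)/k = ln(42/11)/0.40 = 1.34/0.40 = 3.349 d.

3.35 d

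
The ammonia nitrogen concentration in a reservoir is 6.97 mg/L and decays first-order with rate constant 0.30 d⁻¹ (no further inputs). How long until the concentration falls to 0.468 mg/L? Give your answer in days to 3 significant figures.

9.00 d

t = ln(C₀/C)/k = ln(6.97/0.468)/0.30 = 2.701/0.30 = 9.003 d.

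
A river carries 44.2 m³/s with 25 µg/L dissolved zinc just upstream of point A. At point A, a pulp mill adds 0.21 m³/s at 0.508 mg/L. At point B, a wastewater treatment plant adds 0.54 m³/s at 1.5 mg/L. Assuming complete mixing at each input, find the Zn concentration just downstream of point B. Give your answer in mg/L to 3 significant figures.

0.0450 mg/L

25 µg/L = 0.025 mg/L.
After input A: C = (44.2·0.025 + 0.21·0.508) / 44.41 = 0.02728 mg/L.
After input B: C = (44.41·0.02728 + 0.54·1.5) / 44.95 = 0.04498 mg/L.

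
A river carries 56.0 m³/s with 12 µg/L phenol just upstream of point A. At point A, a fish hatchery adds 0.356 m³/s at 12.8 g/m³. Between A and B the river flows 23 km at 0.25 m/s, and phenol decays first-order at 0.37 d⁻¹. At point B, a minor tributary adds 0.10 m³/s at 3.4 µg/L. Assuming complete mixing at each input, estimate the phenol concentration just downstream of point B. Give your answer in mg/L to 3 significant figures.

12 µg/L = 0.012 mg/L.
After input A: C = (56·0.012 + 0.356·12.8) / 56.36 = 0.09278 mg/L.
Over the 23 km reach to input B (t = 9.2e+04 s = 1.065 d), decay gives C = 0.09278·exp(−0.37·1.065) = 0.06257 mg/L.
3.4 µg/L = 0.0034 mg/L.
After input B: C = (56.36·0.06257 + 0.1·0.0034) / 56.46 = 0.06246 mg/L.

0.0625 mg/L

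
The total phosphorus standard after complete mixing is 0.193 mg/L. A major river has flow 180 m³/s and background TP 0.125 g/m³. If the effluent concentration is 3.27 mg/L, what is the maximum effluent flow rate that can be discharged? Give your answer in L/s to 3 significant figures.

3980 L/s

Mass balance at complete mixing: C_std·(Q_w + Q_r) = Q_w·C_e + Q_r·C_b.
Rearranging, Q_w = Q_r·(C_std − C_b)/(C_e − C_std) = 180·(0.193 − 0.125) / (3.27 − 0.193) = 3.978 m³/s.
= 3978 L/s.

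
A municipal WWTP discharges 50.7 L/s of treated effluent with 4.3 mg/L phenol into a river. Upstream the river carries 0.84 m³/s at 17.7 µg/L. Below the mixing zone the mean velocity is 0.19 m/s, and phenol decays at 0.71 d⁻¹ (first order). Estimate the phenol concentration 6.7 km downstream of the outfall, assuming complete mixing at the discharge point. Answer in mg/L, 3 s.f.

50.7 L/s = 0.0507 m³/s.
17.7 µg/L = 0.0177 mg/L.
After complete mixing, C₀ = (0.0507·4.3 + 0.84·0.0177) / 0.8907 = 0.2615 mg/L.
Travel time t = 6700 m / 0.19 m/s = 3.526e+04 s = 0.4081 d.
C = 0.2615·exp(−0.71·0.4081) = 0.2615·0.7484 = 0.1957 mg/L.

0.196 mg/L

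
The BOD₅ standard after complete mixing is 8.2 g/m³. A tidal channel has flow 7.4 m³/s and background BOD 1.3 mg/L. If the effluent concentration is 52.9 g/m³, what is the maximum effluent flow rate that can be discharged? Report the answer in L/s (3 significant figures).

Mass balance at complete mixing: C_std·(Q_w + Q_r) = Q_w·C_e + Q_r·C_b.
Rearranging, Q_w = Q_r·(C_std − C_b)/(C_e − C_std) = 7.4·(8.2 − 1.3) / (52.9 − 8.2) = 1.142 m³/s.
= 1142 L/s.

1140 L/s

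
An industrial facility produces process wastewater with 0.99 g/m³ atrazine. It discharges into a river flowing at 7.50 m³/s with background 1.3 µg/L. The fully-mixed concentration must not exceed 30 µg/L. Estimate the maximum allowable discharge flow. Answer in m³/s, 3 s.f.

0.224 m³/s

1.3 µg/L = 0.0013 mg/L.
30 µg/L = 0.03 mg/L.
Mass balance at complete mixing: C_std·(Q_w + Q_r) = Q_w·C_e + Q_r·C_b.
Rearranging, Q_w = Q_r·(C_std − C_b)/(C_e − C_std) = 7.50·(0.03 − 0.0013) / (0.99 − 0.03) = 0.2242 m³/s.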